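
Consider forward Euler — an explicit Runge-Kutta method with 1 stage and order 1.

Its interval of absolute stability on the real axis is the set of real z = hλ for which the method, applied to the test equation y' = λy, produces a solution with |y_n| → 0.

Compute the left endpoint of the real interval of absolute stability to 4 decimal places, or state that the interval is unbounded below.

Test eqn y'=λy, z=hλ:
  order 1, 1-stage ⇒ R(z)=1+z
  (e.g. R(-0.38)=0.62000, |R|=0.62000)

Solve |R(x)|<1 on ℝ⁻.
x=-0.38: |R|=0.6200
|R(-2.24)|=1.2400 |R(-1.46)|=0.4600 |R(-1.35)|=0.3500
Bisect:
  x_lo=-2.6805 |R|=1.6805  x_hi=-0.3459 |R|=0.6541
  mid=-1.51321 |R|=0.51321 →hi
  mid=-2.09685 |R|=1.09685 →lo
  mid=-1.80503 |R|=0.80503 →hi
  mid=-1.95094 |R|=0.95094 →hi
  mid=-2.02390 |R|=1.02390 →lo
  mid=-1.98742 |R|=0.98742 →hi
  mid=-2.00566 |R|=1.00566 →lo
  ...
  [-2.00010,-1.99996] ⇒ x*=-2.0000
So |R|<1 on (-2.0000, 0).

left endpoint -2.0000.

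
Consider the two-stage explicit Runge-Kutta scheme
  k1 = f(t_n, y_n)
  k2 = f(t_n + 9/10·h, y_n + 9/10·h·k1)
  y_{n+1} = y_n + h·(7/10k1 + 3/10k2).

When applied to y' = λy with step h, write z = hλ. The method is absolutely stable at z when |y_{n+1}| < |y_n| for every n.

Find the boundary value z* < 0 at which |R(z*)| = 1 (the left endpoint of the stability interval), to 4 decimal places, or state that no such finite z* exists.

Set f=λy, z=hλ:
  k1=λy_n ⇒ h·k1=z·y_n;  k2=λ(1+9/10z)y_n ⇒ h·k2=z(1+9/10z)y_n
  y_{n+1}/y_n = 1 + 7/10z + 3/10z(1+9/10z) = 1 + z + 27/100z²
  so R(z) = 1 + z + 27/100z².

Solve |R(x)|<1 on ℝ⁻.
x=-1.18: |R|=0.1959
R=1: x+27/100x²=0 ⇒ x=−100/27=-3.7037; min R=1−1/(4·27/100)=0.0741>−1
Confirm numerically:
  x=-3.037: |R|=0.45331 <1
  x=-2.994: |R|=0.42629 <1
  x=-2.220: |R|=0.11067 <1
  x=-1.868: |R|=0.07414 <1
  x=-3.947: |R|=1.25928 >1
  x=-3.851: |R|=1.15315 >1
Interval (-3.7037, 0).

left endpoint -3.7037.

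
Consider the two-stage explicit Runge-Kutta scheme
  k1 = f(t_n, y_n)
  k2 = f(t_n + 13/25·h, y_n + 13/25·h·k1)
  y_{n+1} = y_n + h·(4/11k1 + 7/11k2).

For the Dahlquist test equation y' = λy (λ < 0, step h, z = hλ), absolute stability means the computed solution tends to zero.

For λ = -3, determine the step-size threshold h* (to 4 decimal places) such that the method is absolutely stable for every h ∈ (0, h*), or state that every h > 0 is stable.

(-3.0220,0); λ=-3 ⇒ h* = (275/91)/3 = 1.0073.

Set f=λy, z=hλ:
  k1=λy_n ⇒ h·k1=z·y_n;  k2=λ(1+13/25z)y_n ⇒ h·k2=z(1+13/25z)y_n
  y_{n+1}/y_n = 1 + 4/11z + 7/11z(1+13/25z) = 1 + z + 91/275z²
  R(z) = 1 + z + 91/275z².

Boundary: |R(x)|=1, x<0.
x=-0.99: |R|=0.3343
R=1: x+91/275x²=0 ⇒ x=−275/91=-3.0220; min R=1−1/(4·91/275)=0.2445>−1
Confirm numerically:
  x=-1.931: |R|=0.30288 <1
  x=-1.804: |R|=0.27292 <1
  x=-1.795: |R|=0.27120 <1
  x=-1.682: |R|=0.25418 <1
  x=-3.458: |R|=1.49893 >1
  x=-3.420: |R|=1.45045 >1
  x=-3.117: |R|=1.09801 >1
Stable set (-3.0220, 0).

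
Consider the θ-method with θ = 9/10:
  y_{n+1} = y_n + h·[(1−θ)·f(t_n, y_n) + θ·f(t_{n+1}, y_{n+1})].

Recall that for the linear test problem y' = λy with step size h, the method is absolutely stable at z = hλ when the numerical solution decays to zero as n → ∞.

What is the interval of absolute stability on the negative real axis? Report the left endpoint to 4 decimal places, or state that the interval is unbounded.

Set f=λy, z=hλ:
  y_{n+1} = y_n + z·[1/10·y_n + 9/10·y_{n+1}] ⇒ (1 − 9/10z)y_{n+1} = (1 + 1/10z)y_n
  ⇒ R(z) = (1 + 1/10z)/(1 − 9/10z).

Find x<0 with |R(x)|<1.
x=-0.38: |R|=0.7168
x=-2: |R|=0.2857
x=-10: |R|=0.0000
x=-100: |R|=0.0989
θ=9/10≥1/2 ⇒ |1+1/10x|<|1−9/10x| ∀x<0 ⇒ unbounded interval.

unbounded; (−∞, 0).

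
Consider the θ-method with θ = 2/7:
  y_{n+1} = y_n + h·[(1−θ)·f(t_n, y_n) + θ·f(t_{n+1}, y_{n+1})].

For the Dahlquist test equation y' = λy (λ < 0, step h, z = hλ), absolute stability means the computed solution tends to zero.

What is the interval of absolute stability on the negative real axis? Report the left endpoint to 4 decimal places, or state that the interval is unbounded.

Test eqn y'=λy, z=hλ:
  y_{n+1} = y_n + z·[5/7·y_n + 2/7·y_{n+1}] ⇒ (1 − 2/7z)y_{n+1} = (1 + 5/7z)y_n
  Hence R(z) = (1 + 5/7z)/(1 − 2/7z).

Boundary: |R(x)|=1, x<0.
x=-0.92: |R|=0.2715
R=−1: 1+5/7x = −1+2/7x ⇒ -3/7x=2 ⇒ x=2/(-3/7)=-4.6667
Confirm numerically:
  x=-3.680: |R|=0.79387 <1
  x=-2.948: |R|=0.60019 <1
  x=-2.731: |R|=0.53402 <1
  x=-1.885: |R|=0.22516 <1
  x=-5.139: |R|=1.08201 >1
  x=-4.838: |R|=1.03082 >1
So |R|<1 on (-4.6667, 0).

z∈(-4.6667,0).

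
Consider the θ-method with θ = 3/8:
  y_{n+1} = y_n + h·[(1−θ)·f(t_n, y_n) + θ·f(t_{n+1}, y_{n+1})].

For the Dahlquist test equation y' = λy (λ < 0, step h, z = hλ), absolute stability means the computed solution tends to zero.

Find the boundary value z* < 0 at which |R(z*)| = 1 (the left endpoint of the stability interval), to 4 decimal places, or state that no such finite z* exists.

On y'=λy, z=hλ:
  y_{n+1} = y_n + z·[5/8·y_n + 3/8·y_{n+1}] ⇒ (1 − 3/8z)y_{n+1} = (1 + 5/8z)y_n
  ⇒ R(z) = (1 + 5/8z)/(1 − 3/8z).

Solve |R(x)|<1 on ℝ⁻.
x=-1.2: |R|=0.1724
R=−1: 1+5/8x = −1+3/8x ⇒ -1/4x=2 ⇒ x=2/(-1/4)=-8.0000
Confirm numerically:
  x=-7.339: |R|=0.95596 <1
  x=-5.669: |R|=0.81357 <1
  x=-5.224: |R|=0.76546 <1
  x=-3.677: |R|=0.54569 <1
  x=-8.559: |R|=1.03320 >1
  x=-8.407: |R|=1.02450 >1
  x=-8.351: |R|=1.02124 >1
Stable set (-8.0000, 0).

left endpoint -8.0000.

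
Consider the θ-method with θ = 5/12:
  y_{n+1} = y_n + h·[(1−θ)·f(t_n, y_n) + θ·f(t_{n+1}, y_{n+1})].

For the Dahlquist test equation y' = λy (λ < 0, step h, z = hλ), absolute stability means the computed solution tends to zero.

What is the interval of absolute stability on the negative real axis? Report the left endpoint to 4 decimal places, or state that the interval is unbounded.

Test eqn y'=λy, z=hλ:
  y_{n+1} = y_n + z·[7/12·y_n + 5/12·y_{n+1}] ⇒ (1 − 5/12z)y_{n+1} = (1 + 7/12z)y_n
  Hence R(z) = (1 + 7/12z)/(1 − 5/12z).

Boundary: |R(x)|=1, x<0.
x=-0.62: |R|=0.5073
R=−1: 1+7/12x = −1+5/12x ⇒ -1/6x=2 ⇒ x=2/(-1/6)=-12.0000
Confirm numerically:
  x=-9.691: |R|=0.92361 <1
  x=-7.793: |R|=0.83491 <1
  x=-6.889: |R|=0.77991 <1
  x=-12.194: |R|=1.00532 >1
  x=-12.187: |R|=1.00513 >1
  x=-12.143: |R|=1.00393 >1
Stable set (-12.0000, 0).

(-12.0000, 0).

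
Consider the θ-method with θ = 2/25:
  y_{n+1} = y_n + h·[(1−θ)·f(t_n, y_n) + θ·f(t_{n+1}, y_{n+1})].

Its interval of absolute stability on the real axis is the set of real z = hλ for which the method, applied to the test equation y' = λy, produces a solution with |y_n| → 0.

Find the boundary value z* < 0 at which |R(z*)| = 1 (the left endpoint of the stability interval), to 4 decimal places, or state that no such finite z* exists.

With y'=λy (z=hλ):
  y_{n+1} = y_n + z·[23/25·y_n + 2/25·y_{n+1}] ⇒ (1 − 2/25z)y_{n+1} = (1 + 23/25z)y_n
  Hence R(z) = (1 + 23/25z)/(1 − 2/25z).

Solve |R(x)|<1 on ℝ⁻.
x=-1.31: |R|=0.1857
R=−1: 1+23/25x = −1+2/25x ⇒ -21/25x=2 ⇒ x=2/(-21/25)=-2.3810
Confirm numerically:
  x=-1.959: |R|=0.69358 <1
  x=-1.866: |R|=0.62363 <1
  x=-1.828: |R|=0.59478 <1
  x=-1.650: |R|=0.45760 <1
  x=-2.780: |R|=1.27421 >1
  x=-2.609: |R|=1.15848 >1
  x=-2.440: |R|=1.04150 >1
Stable set (-2.3810, 0).

left endpoint -2.3810.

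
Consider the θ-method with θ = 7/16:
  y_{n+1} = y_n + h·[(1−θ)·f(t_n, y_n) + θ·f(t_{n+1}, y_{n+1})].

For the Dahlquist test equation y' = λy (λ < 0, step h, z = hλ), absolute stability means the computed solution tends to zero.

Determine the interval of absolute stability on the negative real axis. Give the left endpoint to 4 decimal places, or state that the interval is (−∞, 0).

Set f=λy, z=hλ:
  y_{n+1} = y_n + z·[9/16·y_n + 7/16·y_{n+1}] ⇒ (1 − 7/16z)y_{n+1} = (1 + 9/16z)y_n
  ⇒ R(z) = (1 + 9/16z)/(1 − 7/16z).

Solve |R(x)|<1 on ℝ⁻.
x=-0.95: |R|=0.3289
R=−1: 1+9/16x = −1+7/16x ⇒ -1/8x=2 ⇒ x=2/(-1/8)=-16.0000
Confirm numerically:
  x=-12.992: |R|=0.94375 <1
  x=-11.145: |R|=0.89672 <1
  x=-10.910: |R|=0.88979 <1
  x=-16.496: |R|=1.00755 >1
  x=-16.460: |R|=1.00701 >1
Stable set (-16.0000, 0).

(-16.0000, 0).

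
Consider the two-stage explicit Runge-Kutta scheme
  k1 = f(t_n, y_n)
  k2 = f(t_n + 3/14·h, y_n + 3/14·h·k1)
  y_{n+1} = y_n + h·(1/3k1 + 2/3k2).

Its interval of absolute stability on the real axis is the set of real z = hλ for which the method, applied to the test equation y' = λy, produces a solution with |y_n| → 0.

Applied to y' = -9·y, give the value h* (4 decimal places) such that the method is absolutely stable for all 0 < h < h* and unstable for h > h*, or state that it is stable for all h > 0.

(-7.0000,0); λ=-9 ⇒ h* = (7)/9 = 0.7778.

With y'=λy (z=hλ):
  k1=λy_n ⇒ h·k1=z·y_n;  k2=λ(1+3/14z)y_n ⇒ h·k2=z(1+3/14z)y_n
  y_{n+1}/y_n = 1 + 1/3z + 2/3z(1+3/14z) = 1 + z + 1/7z²
  ⇒ R(z) = 1 + z + 1/7z².

Boundary: |R(x)|=1, x<0.
x=-1.56: |R|=0.2123
R=1: x+1/7x²=0 ⇒ x=−7=-7.0000; min R=1−1/(4·1/7)=-0.7500>−1
Confirm numerically:
  x=-6.555: |R|=0.58329 <1
  x=-4.663: |R|=0.55678 <1
  x=-3.963: |R|=0.71938 <1
  x=-3.711: |R|=0.74364 <1
  x=-7.599: |R|=1.65026 >1
  x=-7.350: |R|=1.36750 >1
  x=-7.154: |R|=1.15739 >1
So |R|<1 on (-7.0000, 0).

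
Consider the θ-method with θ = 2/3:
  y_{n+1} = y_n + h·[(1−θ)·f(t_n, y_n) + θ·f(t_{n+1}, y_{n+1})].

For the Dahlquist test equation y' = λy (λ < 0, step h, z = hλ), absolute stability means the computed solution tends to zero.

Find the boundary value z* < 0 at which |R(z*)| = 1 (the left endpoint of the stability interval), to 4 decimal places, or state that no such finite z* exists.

With y'=λy (z=hλ):
  y_{n+1} = y_n + z·[1/3·y_n + 2/3·y_{n+1}] ⇒ (1 − 2/3z)y_{n+1} = (1 + 1/3z)y_n
  so R(z) = (1 + 1/3z)/(1 − 2/3z).

Solve |R(x)|<1 on ℝ⁻.
x=-0.64: |R|=0.5514
x=-2: |R|=0.1429
x=-10: |R|=0.3043
x=-100: |R|=0.4778
θ=2/3≥1/2 ⇒ |1+1/3x|<|1−2/3x| ∀x<0 ⇒ stable on all of ℝ⁻.

unbounded; (−∞, 0).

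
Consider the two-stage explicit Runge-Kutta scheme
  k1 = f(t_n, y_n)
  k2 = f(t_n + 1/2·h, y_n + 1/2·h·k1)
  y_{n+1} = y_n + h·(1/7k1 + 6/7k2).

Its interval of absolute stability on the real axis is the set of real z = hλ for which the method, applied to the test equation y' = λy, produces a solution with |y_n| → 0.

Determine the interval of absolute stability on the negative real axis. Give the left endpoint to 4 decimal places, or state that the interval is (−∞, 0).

With y'=λy (z=hλ):
  k1=λy_n ⇒ h·k1=z·y_n;  k2=λ(1+1/2z)y_n ⇒ h·k2=z(1+1/2z)y_n
  y_{n+1}/y_n = 1 + 1/7z + 6/7z(1+1/2z) = 1 + z + 3/7z²
  so R(z) = 1 + z + 3/7z².

Need |R(x)|<1, x<0.
x=-0.32: |R|=0.7239
R=1: x+3/7x²=0 ⇒ x=−7/3=-2.3333; min R=1−1/(4·3/7)=0.4167>−1
Confirm numerically:
  x=-2.263: |R|=0.93179 <1
  x=-1.943: |R|=0.67496 <1
  x=-1.738: |R|=0.55656 <1
  x=-1.675: |R|=0.52741 <1
  x=-2.575: |R|=1.26670 >1
  x=-2.546: |R|=1.23205 >1
So |R|<1 on (-2.3333, 0).

(-2.3333, 0).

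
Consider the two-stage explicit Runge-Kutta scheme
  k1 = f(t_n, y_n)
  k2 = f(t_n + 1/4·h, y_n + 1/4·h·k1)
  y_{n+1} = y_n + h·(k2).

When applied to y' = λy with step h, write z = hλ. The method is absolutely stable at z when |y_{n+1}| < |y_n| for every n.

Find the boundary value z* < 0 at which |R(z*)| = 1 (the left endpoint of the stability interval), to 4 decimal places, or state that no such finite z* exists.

left endpoint -4.0000.

Set f=λy, z=hλ:
  k1=λy_n ⇒ h·k1=z·y_n;  k2=λ(1+1/4z)y_n ⇒ h·k2=z(1+1/4z)y_n
  y_{n+1}/y_n = 1 + z(1+1/4z) = 1 + z + 1/4z²
  Hence R(z) = 1 + z + 1/4z².

Find x<0 with |R(x)|<1.
x=-0.95: |R|=0.2756
R=1: x+1/4x²=0 ⇒ x=−4=-4.0000; min R=1−1/(4·1/4)=0.0000>−1
Confirm numerically:
  x=-2.619: |R|=0.09579 <1
  x=-2.472: |R|=0.05570 <1
  x=-2.455: |R|=0.05176 <1
  x=-1.781: |R|=0.01199 <1
  x=-4.493: |R|=1.55376 >1
  x=-4.115: |R|=1.11831 >1
Interval (-4.0000, 0).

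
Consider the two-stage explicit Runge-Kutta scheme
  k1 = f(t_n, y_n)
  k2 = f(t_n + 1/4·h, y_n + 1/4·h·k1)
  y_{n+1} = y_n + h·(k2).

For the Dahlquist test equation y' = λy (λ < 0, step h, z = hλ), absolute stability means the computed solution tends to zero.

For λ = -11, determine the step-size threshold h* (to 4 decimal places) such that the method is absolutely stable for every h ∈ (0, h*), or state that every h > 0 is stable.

On y'=λy, z=hλ:
  k1=λy_n ⇒ h·k1=z·y_n;  k2=λ(1+1/4z)y_n ⇒ h·k2=z(1+1/4z)y_n
  y_{n+1}/y_n = 1 + z(1+1/4z) = 1 + z + 1/4z²
  ⇒ R(z) = 1 + z + 1/4z².

Need |R(x)|<1, x<0.
x=-1.2: |R|=0.1600
R=1: x+1/4x²=0 ⇒ x=−4=-4.0000; min R=1−1/(4·1/4)=0.0000>−1
Confirm numerically:
  x=-3.513: |R|=0.57229 <1
  x=-2.992: |R|=0.24602 <1
  x=-1.961: |R|=0.00038 <1
  x=-4.597: |R|=1.68610 >1
  x=-4.058: |R|=1.05884 >1
Stable set (-4.0000, 0).

(-4.0000,0); λ=-11 ⇒ h* = (4)/11 = 0.3636.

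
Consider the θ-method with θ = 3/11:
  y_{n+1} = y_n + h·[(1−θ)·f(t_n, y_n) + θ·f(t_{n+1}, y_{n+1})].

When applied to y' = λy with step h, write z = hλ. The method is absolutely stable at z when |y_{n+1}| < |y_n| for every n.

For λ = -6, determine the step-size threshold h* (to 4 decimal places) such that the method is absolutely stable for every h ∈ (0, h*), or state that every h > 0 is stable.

(-4.4000,0); λ=-6 ⇒ h* = (22/5)/6 = 0.7333.

Test eqn y'=λy, z=hλ:
  y_{n+1} = y_n + z·[8/11·y_n + 3/11·y_{n+1}] ⇒ (1 − 3/11z)y_{n+1} = (1 + 8/11z)y_n
  Hence R(z) = (1 + 8/11z)/(1 − 3/11z).

Find x<0 with |R(x)|<1.
x=-0.94: |R|=0.2518
R=−1: 1+8/11x = −1+3/11x ⇒ -5/11x=2 ⇒ x=2/(-5/11)=-4.4000
Confirm numerically:
  x=-3.851: |R|=0.87829 <1
  x=-2.843: |R|=0.60136 <1
  x=-2.701: |R|=0.55531 <1
  x=-1.882: |R|=0.24366 <1
  x=-4.806: |R|=1.07986 >1
  x=-4.730: |R|=1.06550 >1
Stable set (-4.4000, 0).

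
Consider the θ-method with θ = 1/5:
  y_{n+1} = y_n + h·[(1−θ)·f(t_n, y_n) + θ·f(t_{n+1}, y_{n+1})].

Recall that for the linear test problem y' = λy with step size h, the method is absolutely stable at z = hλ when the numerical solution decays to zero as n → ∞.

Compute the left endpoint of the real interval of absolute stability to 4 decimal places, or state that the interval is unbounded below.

Set f=λy, z=hλ:
  y_{n+1} = y_n + z·[4/5·y_n + 1/5·y_{n+1}] ⇒ (1 − 1/5z)y_{n+1} = (1 + 4/5z)y_n
  R(z) = (1 + 4/5z)/(1 − 1/5z).

Solve |R(x)|<1 on ℝ⁻.
x=-0.47: |R|=0.5704
R=−1: 1+4/5x = −1+1/5x ⇒ -3/5x=2 ⇒ x=2/(-3/5)=-3.3333
Confirm numerically:
  x=-3.072: |R|=0.90287 <1
  x=-2.303: |R|=0.57675 <1
  x=-2.179: |R|=0.51762 <1
  x=-1.411: |R|=0.10045 <1
  x=-3.848: |R|=1.17450 >1
  x=-3.779: |R|=1.15230 >1
Interval (-3.3333, 0).

z* = -3.3333.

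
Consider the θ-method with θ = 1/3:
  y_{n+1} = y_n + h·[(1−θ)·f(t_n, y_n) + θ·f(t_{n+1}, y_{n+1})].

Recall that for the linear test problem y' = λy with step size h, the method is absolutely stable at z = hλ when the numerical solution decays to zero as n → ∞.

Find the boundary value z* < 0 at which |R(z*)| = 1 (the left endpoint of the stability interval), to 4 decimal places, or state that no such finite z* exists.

left endpoint -6.0000.

With y'=λy (z=hλ):
  y_{n+1} = y_n + z·[2/3·y_n + 1/3·y_{n+1}] ⇒ (1 − 1/3z)y_{n+1} = (1 + 2/3z)y_n
  Hence R(z) = (1 + 2/3z)/(1 − 1/3z).

Need |R(x)|<1, x<0.
x=-0.99: |R|=0.2556
R=−1: 1+2/3x = −1+1/3x ⇒ -1/3x=2 ⇒ x=2/(-1/3)=-6.0000
Confirm numerically:
  x=-4.822: |R|=0.84940 <1
  x=-4.644: |R|=0.82261 <1
  x=-3.106: |R|=0.52604 <1
  x=-6.360: |R|=1.03846 >1
  x=-6.218: |R|=1.02365 >1
  x=-6.142: |R|=1.01553 >1
Interval (-6.0000, 0).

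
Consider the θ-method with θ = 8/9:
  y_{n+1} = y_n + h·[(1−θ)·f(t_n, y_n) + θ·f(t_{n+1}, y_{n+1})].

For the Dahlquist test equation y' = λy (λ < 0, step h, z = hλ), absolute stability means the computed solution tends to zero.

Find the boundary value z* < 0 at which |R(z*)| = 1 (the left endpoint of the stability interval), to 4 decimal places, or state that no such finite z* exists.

(−∞, 0) — no finite endpoint.

With y'=λy (z=hλ):
  y_{n+1} = y_n + z·[1/9·y_n + 8/9·y_{n+1}] ⇒ (1 − 8/9z)y_{n+1} = (1 + 1/9z)y_n
  so R(z) = (1 + 1/9z)/(1 − 8/9z).

Need |R(x)|<1, x<0.
x=-1.42: |R|=0.3723
x=-2: |R|=0.2800
x=-10: |R|=0.0112
x=-100: |R|=0.1125
θ=8/9≥1/2 ⇒ |1+1/9x|<|1−8/9x| ∀x<0 ⇒ interval (−∞,0).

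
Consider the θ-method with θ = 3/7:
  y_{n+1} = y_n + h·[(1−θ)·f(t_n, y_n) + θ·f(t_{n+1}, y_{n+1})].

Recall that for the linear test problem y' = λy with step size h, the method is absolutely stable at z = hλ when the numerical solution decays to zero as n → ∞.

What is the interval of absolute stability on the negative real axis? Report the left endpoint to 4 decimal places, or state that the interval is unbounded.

z∈(-14.0000,0).

With y'=λy (z=hλ):
  y_{n+1} = y_n + z·[4/7·y_n + 3/7·y_{n+1}] ⇒ (1 − 3/7z)y_{n+1} = (1 + 4/7z)y_n
  so R(z) = (1 + 4/7z)/(1 − 3/7z).

Find x<0 with |R(x)|<1.
x=-0.33: |R|=0.7109
R=−1: 1+4/7x = −1+3/7x ⇒ -1/7x=2 ⇒ x=2/(-1/7)=-14.0000
Confirm numerically:
  x=-10.854: |R|=0.92048 <1
  x=-9.727: |R|=0.88190 <1
  x=-7.048: |R|=0.75298 <1
  x=-5.694: |R|=0.65510 <1
  x=-14.479: |R|=1.00950 >1
  x=-14.223: |R|=1.00449 >1
Stable set (-14.0000, 0).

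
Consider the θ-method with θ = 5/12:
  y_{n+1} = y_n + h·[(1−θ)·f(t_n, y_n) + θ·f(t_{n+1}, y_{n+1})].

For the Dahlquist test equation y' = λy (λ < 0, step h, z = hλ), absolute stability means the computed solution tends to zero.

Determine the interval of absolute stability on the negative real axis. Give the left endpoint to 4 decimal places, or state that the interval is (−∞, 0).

z∈(-12.0000,0).

With y'=λy (z=hλ):
  y_{n+1} = y_n + z·[7/12·y_n + 5/12·y_{n+1}] ⇒ (1 − 5/12z)y_{n+1} = (1 + 7/12z)y_n
  so R(z) = (1 + 7/12z)/(1 − 5/12z).

Solve |R(x)|<1 on ℝ⁻.
x=-1.01: |R|=0.2891
R=−1: 1+7/12x = −1+5/12x ⇒ -1/6x=2 ⇒ x=2/(-1/6)=-12.0000
Confirm numerically:
  x=-10.117: |R|=0.93983 <1
  x=-6.113: |R|=0.72339 <1
  x=-5.433: |R|=0.66465 <1
  x=-4.974: |R|=0.61888 <1
  x=-12.103: |R|=1.00284 >1
  x=-12.097: |R|=1.00268 >1
  x=-12.088: |R|=1.00243 >1
Interval (-12.0000, 0).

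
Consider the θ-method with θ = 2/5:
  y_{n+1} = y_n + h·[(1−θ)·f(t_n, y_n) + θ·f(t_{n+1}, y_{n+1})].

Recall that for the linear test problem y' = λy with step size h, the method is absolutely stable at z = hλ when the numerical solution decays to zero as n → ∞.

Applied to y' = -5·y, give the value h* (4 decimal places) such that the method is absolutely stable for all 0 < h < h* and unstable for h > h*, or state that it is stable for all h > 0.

(-10.0000,0); λ=-5 ⇒ h* = (10)/5 = 2.0000.

With y'=λy (z=hλ):
  y_{n+1} = y_n + z·[3/5·y_n + 2/5·y_{n+1}] ⇒ (1 − 2/5z)y_{n+1} = (1 + 3/5z)y_n
  so R(z) = (1 + 3/5z)/(1 − 2/5z).

Find x<0 with |R(x)|<1.
x=-0.74: |R|=0.4290
R=−1: 1+3/5x = −1+2/5x ⇒ -1/5x=2 ⇒ x=2/(-1/5)=-10.0000
Confirm numerically:
  x=-9.458: |R|=0.97734 <1
  x=-5.360: |R|=0.70483 <1
  x=-4.033: |R|=0.54332 <1
  x=-10.442: |R|=1.01708 >1
  x=-10.423: |R|=1.01637 >1
  x=-10.184: |R|=1.00725 >1
So |R|<1 on (-10.0000, 0).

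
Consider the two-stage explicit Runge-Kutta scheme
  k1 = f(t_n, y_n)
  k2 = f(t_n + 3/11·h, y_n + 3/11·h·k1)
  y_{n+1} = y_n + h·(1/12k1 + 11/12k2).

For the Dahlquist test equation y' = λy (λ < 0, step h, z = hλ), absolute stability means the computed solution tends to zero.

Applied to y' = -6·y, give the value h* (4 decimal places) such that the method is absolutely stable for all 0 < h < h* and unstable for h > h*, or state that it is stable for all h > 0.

With y'=λy (z=hλ):
  k1=λy_n ⇒ h·k1=z·y_n;  k2=λ(1+3/11z)y_n ⇒ h·k2=z(1+3/11z)y_n
  y_{n+1}/y_n = 1 + 1/12z + 11/12z(1+3/11z) = 1 + z + 1/4z²
  Hence R(z) = 1 + z + 1/4z².

Boundary: |R(x)|=1, x<0.
x=-0.97: |R|=0.2652
R=1: x+1/4x²=0 ⇒ x=−4=-4.0000; min R=1−1/(4·1/4)=0.0000>−1
Confirm numerically:
  x=-2.323: |R|=0.02608 <1
  x=-2.050: |R|=0.00062 <1
  x=-1.855: |R|=0.00526 <1
  x=-4.296: |R|=1.31790 >1
  x=-4.192: |R|=1.20122 >1
Stable set (-4.0000, 0).

(-4.0000,0); λ=-6 ⇒ h* = (4)/6 = 0.6667.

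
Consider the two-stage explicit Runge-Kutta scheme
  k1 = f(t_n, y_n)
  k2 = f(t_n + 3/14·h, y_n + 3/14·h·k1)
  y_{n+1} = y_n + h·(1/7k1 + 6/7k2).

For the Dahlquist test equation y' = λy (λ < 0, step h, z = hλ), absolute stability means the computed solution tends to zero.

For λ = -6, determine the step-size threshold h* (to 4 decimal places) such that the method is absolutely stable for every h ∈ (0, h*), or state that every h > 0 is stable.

(-5.4444,0); λ=-6 ⇒ h* = (49/9)/6 = 0.9074.

Test eqn y'=λy, z=hλ:
  k1=λy_n ⇒ h·k1=z·y_n;  k2=λ(1+3/14z)y_n ⇒ h·k2=z(1+3/14z)y_n
  y_{n+1}/y_n = 1 + 1/7z + 6/7z(1+3/14z) = 1 + z + 9/49z²
  R(z) = 1 + z + 9/49z².

Solve |R(x)|<1 on ℝ⁻.
x=-0.67: |R|=0.4125
R=1: x+9/49x²=0 ⇒ x=−49/9=-5.4444; min R=1−1/(4·9/49)=-0.3611>−1
Confirm numerically:
  x=-4.673: |R|=0.33786 <1
  x=-4.023: |R|=0.05033 <1
  x=-3.676: |R|=0.19402 <1
  x=-2.954: |R|=0.35124 <1
  x=-5.892: |R|=1.48435 >1
  x=-5.664: |R|=1.22841 >1
Interval (-5.4444, 0).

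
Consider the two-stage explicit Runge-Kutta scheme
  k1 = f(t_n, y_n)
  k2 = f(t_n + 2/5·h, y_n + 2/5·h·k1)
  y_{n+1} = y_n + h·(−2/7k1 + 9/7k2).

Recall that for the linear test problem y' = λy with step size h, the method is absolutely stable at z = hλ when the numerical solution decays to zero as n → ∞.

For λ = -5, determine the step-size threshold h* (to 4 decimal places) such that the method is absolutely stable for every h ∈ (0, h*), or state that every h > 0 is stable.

Test eqn y'=λy, z=hλ:
  k1=λy_n ⇒ h·k1=z·y_n;  k2=λ(1+2/5z)y_n ⇒ h·k2=z(1+2/5z)y_n
  y_{n+1}/y_n = 1 − 2/7z + 9/7z(1+2/5z) = 1 + z + 18/35z²
  Hence R(z) = 1 + z + 18/35z².

Boundary: |R(x)|=1, x<0.
x=-0.43: |R|=0.6651
R=1: x+18/35x²=0 ⇒ x=−35/18=-1.9444; min R=1−1/(4·18/35)=0.5139>−1
Confirm numerically:
  x=-1.732: |R|=0.81077 <1
  x=-1.385: |R|=0.60152 <1
  x=-1.372: |R|=0.59608 <1
  x=-0.893: |R|=0.51712 <1
  x=-2.437: |R|=1.61733 >1
  x=-2.393: |R|=1.55203 >1
  x=-2.224: |R|=1.31975 >1
Interval (-1.9444, 0).

(-1.9444,0); λ=-5 ⇒ h* = (35/18)/5 = 0.3889.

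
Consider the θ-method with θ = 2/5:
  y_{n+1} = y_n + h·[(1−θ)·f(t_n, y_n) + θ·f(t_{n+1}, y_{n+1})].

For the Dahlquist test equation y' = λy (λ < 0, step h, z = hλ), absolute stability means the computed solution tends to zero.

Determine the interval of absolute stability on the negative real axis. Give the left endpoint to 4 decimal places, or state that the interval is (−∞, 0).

Set f=λy, z=hλ:
  y_{n+1} = y_n + z·[3/5·y_n + 2/5·y_{n+1}] ⇒ (1 − 2/5z)y_{n+1} = (1 + 3/5z)y_n
  ⇒ R(z) = (1 + 3/5z)/(1 − 2/5z).

Solve |R(x)|<1 on ℝ⁻.
x=-1.67: |R|=0.0012
R=−1: 1+3/5x = −1+2/5x ⇒ -1/5x=2 ⇒ x=2/(-1/5)=-10.0000
Confirm numerically:
  x=-9.272: |R|=0.96908 <1
  x=-8.338: |R|=0.92333 <1
  x=-6.883: |R|=0.83390 <1
  x=-5.689: |R|=0.73678 <1
  x=-10.343: |R|=1.01335 >1
  x=-10.185: |R|=1.00729 >1
Interval (-10.0000, 0).

z∈(-10.0000,0).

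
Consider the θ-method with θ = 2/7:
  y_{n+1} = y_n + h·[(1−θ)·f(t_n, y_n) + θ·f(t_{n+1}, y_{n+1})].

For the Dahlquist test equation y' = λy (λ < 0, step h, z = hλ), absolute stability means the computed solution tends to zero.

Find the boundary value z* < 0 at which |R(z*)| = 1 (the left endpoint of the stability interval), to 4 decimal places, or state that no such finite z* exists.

With y'=λy (z=hλ):
  y_{n+1} = y_n + z·[5/7·y_n + 2/7·y_{n+1}] ⇒ (1 − 2/7z)y_{n+1} = (1 + 5/7z)y_n
  R(z) = (1 + 5/7z)/(1 − 2/7z).

Find x<0 with |R(x)|<1.
x=-1.17: |R|=0.1231
R=−1: 1+5/7x = −1+2/7x ⇒ -3/7x=2 ⇒ x=2/(-3/7)=-4.6667
Confirm numerically:
  x=-4.060: |R|=0.87963 <1
  x=-3.538: |R|=0.75945 <1
  x=-1.964: |R|=0.25805 <1
  x=-4.900: |R|=1.04167 >1
  x=-4.838: |R|=1.03082 >1
Stable set (-4.6667, 0).

z* = -4.6667.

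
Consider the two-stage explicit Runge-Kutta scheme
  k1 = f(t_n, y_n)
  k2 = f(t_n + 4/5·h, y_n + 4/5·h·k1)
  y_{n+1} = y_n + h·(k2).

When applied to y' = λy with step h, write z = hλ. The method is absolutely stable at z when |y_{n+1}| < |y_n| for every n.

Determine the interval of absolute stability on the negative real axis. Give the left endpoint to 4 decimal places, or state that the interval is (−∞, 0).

With y'=λy (z=hλ):
  k1=λy_n ⇒ h·k1=z·y_n;  k2=λ(1+4/5z)y_n ⇒ h·k2=z(1+4/5z)y_n
  y_{n+1}/y_n = 1 + z(1+4/5z) = 1 + z + 4/5z²
  Hence R(z) = 1 + z + 4/5z².

Need |R(x)|<1, x<0.
x=-1.8: |R|=1.7920
R=1: x+4/5x²=0 ⇒ x=−5/4=-1.2500; min R=1−1/(4·4/5)=0.6875>−1
Confirm numerically:
  x=-0.680: |R|=0.68992 <1
  x=-0.627: |R|=0.68750 <1
  x=-0.592: |R|=0.68837 <1
  x=-1.678: |R|=1.57455 >1
  x=-1.386: |R|=1.15080 >1
Stable set (-1.2500, 0).

z∈(-1.2500,0).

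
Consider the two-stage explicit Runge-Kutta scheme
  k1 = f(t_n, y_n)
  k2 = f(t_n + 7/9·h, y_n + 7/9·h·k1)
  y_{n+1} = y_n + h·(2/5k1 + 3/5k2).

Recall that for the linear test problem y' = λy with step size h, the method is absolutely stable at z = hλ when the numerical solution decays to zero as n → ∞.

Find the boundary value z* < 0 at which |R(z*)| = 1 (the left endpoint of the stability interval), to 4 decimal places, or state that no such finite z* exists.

left endpoint -2.1429.

Test eqn y'=λy, z=hλ:
  k1=λy_n ⇒ h·k1=z·y_n;  k2=λ(1+7/9z)y_n ⇒ h·k2=z(1+7/9z)y_n
  y_{n+1}/y_n = 1 + 2/5z + 3/5z(1+7/9z) = 1 + z + 7/15z²
  R(z) = 1 + z + 7/15z².

Need |R(x)|<1, x<0.
x=-1.21: |R|=0.4732
R=1: x+7/15x²=0 ⇒ x=−15/7=-2.1429; min R=1−1/(4·7/15)=0.4643>−1
Confirm numerically:
  x=-2.122: |R|=0.97935 <1
  x=-1.603: |R|=0.59615 <1
  x=-1.508: |R|=0.55323 <1
  x=-2.465: |R|=1.37057 >1
  x=-2.263: |R|=1.12688 >1
  x=-2.240: |R|=1.10155 >1
Interval (-2.1429, 0).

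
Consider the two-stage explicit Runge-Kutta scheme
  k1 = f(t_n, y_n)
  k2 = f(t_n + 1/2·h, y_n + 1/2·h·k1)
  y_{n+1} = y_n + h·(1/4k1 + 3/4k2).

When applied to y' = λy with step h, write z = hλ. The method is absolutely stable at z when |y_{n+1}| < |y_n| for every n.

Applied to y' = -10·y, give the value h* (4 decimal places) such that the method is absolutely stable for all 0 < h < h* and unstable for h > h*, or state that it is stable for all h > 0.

(-2.6667,0); λ=-10 ⇒ h* = (8/3)/10 = 0.2667.

With y'=λy (z=hλ):
  k1=λy_n ⇒ h·k1=z·y_n;  k2=λ(1+1/2z)y_n ⇒ h·k2=z(1+1/2z)y_n
  y_{n+1}/y_n = 1 + 1/4z + 3/4z(1+1/2z) = 1 + z + 3/8z²
  Hence R(z) = 1 + z + 3/8z².

Solve |R(x)|<1 on ℝ⁻.
x=-1.14: |R|=0.3474
R=1: x+3/8x²=0 ⇒ x=−8/3=-2.6667; min R=1−1/(4·3/8)=0.3333>−1
Confirm numerically:
  x=-2.599: |R|=0.93405 <1
  x=-1.833: |R|=0.42696 <1
  x=-1.468: |R|=0.34013 <1
  x=-1.118: |R|=0.35072 <1
  x=-3.168: |R|=1.59558 >1
  x=-2.714: |R|=1.04817 >1
So |R|<1 on (-2.6667, 0).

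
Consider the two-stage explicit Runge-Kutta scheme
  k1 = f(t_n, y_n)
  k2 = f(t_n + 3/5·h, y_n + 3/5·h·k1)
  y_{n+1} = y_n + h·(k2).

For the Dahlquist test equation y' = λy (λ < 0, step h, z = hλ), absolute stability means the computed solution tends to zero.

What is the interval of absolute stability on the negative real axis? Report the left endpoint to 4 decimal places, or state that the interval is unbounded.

(-1.6667, 0).

On y'=λy, z=hλ:
  k1=λy_n ⇒ h·k1=z·y_n;  k2=λ(1+3/5z)y_n ⇒ h·k2=z(1+3/5z)y_n
  y_{n+1}/y_n = 1 + z(1+3/5z) = 1 + z + 3/5z²
  ⇒ R(z) = 1 + z + 3/5z².

Need |R(x)|<1, x<0.
x=-1.41: |R|=0.7829
R=1: x+3/5x²=0 ⇒ x=−5/3=-1.6667; min R=1−1/(4·3/5)=0.5833>−1
Confirm numerically:
  x=-1.604: |R|=0.93969 <1
  x=-1.383: |R|=0.76461 <1
  x=-1.172: |R|=0.65215 <1
  x=-2.024: |R|=1.43395 >1
  x=-1.730: |R|=1.06574 >1
Interval (-1.6667, 0).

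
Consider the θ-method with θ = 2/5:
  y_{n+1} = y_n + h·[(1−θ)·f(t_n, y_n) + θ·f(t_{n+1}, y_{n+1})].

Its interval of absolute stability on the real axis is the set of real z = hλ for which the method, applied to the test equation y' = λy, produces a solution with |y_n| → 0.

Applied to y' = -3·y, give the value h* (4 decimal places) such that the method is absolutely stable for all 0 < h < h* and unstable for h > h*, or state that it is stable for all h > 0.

Set f=λy, z=hλ:
  y_{n+1} = y_n + z·[3/5·y_n + 2/5·y_{n+1}] ⇒ (1 − 2/5z)y_{n+1} = (1 + 3/5z)y_n
  Hence R(z) = (1 + 3/5z)/(1 − 2/5z).

Boundary: |R(x)|=1, x<0.
x=-0.36: |R|=0.6853
R=−1: 1+3/5x = −1+2/5x ⇒ -1/5x=2 ⇒ x=2/(-1/5)=-10.0000
Confirm numerically:
  x=-9.013: |R|=0.95714 <1
  x=-7.379: |R|=0.86734 <1
  x=-5.800: |R|=0.74699 <1
  x=-10.476: |R|=1.01834 >1
  x=-10.328: |R|=1.01278 >1
So |R|<1 on (-10.0000, 0).

(-10.0000,0); λ=-3 ⇒ h* = (10)/3 = 3.3333.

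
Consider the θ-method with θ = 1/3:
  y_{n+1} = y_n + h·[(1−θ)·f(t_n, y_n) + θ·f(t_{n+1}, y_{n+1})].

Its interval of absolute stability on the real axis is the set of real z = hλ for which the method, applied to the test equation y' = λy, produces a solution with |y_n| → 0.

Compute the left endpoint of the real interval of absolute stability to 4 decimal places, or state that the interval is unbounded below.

left endpoint -6.0000.

With y'=λy (z=hλ):
  y_{n+1} = y_n + z·[2/3·y_n + 1/3·y_{n+1}] ⇒ (1 − 1/3z)y_{n+1} = (1 + 2/3z)y_n
  so R(z) = (1 + 2/3z)/(1 − 1/3z).

Need |R(x)|<1, x<0.
x=-0.63: |R|=0.4793
R=−1: 1+2/3x = −1+1/3x ⇒ -1/3x=2 ⇒ x=2/(-1/3)=-6.0000
Confirm numerically:
  x=-5.761: |R|=0.97272 <1
  x=-3.350: |R|=0.58268 <1
  x=-2.771: |R|=0.44048 <1
  x=-6.465: |R|=1.04913 >1
  x=-6.201: |R|=1.02185 >1
Stable set (-6.0000, 0).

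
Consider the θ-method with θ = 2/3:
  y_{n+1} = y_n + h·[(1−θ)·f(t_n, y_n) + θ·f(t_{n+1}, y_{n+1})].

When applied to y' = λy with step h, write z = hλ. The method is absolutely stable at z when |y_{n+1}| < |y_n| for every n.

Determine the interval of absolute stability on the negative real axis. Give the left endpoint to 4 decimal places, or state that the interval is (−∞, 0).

interval (−∞, 0).

On y'=λy, z=hλ:
  y_{n+1} = y_n + z·[1/3·y_n + 2/3·y_{n+1}] ⇒ (1 − 2/3z)y_{n+1} = (1 + 1/3z)y_n
  Hence R(z) = (1 + 1/3z)/(1 − 2/3z).

Solve |R(x)|<1 on ℝ⁻.
x=-0.41: |R|=0.6780
x=-2: |R|=0.1429
x=-10: |R|=0.3043
x=-100: |R|=0.4778
θ=2/3≥1/2 ⇒ |1+1/3x|<|1−2/3x| ∀x<0 ⇒ stable on all of ℝ⁻.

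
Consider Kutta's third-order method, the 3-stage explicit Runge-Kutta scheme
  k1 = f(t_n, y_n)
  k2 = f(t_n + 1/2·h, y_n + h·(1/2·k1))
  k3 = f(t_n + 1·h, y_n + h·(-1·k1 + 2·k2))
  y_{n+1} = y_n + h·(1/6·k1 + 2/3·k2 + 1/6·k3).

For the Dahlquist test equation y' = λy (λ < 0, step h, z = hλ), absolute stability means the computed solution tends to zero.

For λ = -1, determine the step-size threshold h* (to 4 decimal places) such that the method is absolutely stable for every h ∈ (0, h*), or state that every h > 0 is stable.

(-2.5127,0); λ=-1 ⇒ h* = 2.5127.

With y'=λy (z=hλ):
  order 3, 3-stage ⇒ R(z)=1+z+z^2/2+z^3/6
  (e.g. R(-1.45)=0.09315, |R|=0.09315)

Solve |R(x)|<1 on ℝ⁻.
x=-1.45: |R|=0.0931
|R(-1.57)|=0.0175 |R(-1.32)|=0.1679 |R(-1.07)|=0.2983
Bisect:
  x_lo=-3.1665 |R|=2.4446  x_hi=-0.3576 |R|=0.6987
  mid=-1.76205 |R|=0.12145 →hi
  mid=-2.46426 |R|=0.92204 →hi
  mid=-2.81536 |R|=1.57144 →lo
  mid=-2.63981 |R|=1.22147 →lo
  mid=-2.55203 |R|=1.06578 →lo
  mid=-2.50815 |R|=0.99245 →hi
  mid=-2.53009 |R|=1.02875 →lo
  mid=-2.51912 |R|=1.01051 →lo
  ...
  [-2.51277,-2.51260] ⇒ x*=-2.5127
Interval (-2.5127, 0).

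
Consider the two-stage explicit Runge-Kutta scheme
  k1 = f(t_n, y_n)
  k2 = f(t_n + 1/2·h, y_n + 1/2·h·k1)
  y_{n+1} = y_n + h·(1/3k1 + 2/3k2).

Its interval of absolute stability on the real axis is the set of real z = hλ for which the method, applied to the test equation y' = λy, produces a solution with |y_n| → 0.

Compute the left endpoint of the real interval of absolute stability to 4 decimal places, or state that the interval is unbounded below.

On y'=λy, z=hλ:
  k1=λy_n ⇒ h·k1=z·y_n;  k2=λ(1+1/2z)y_n ⇒ h·k2=z(1+1/2z)y_n
  y_{n+1}/y_n = 1 + 1/3z + 2/3z(1+1/2z) = 1 + z + 1/3z²
  Hence R(z) = 1 + z + 1/3z².

Solve |R(x)|<1 on ℝ⁻.
x=-0.95: |R|=0.3508
R=1: x+1/3x²=0 ⇒ x=−3=-3.0000; min R=1−1/(4·1/3)=0.2500>−1
Confirm numerically:
  x=-1.957: |R|=0.31962 <1
  x=-1.235: |R|=0.27341 <1
  x=-1.222: |R|=0.27576 <1
  x=-3.426: |R|=1.48649 >1
  x=-3.422: |R|=1.48136 >1
Stable set (-3.0000, 0).

left endpoint -3.0000.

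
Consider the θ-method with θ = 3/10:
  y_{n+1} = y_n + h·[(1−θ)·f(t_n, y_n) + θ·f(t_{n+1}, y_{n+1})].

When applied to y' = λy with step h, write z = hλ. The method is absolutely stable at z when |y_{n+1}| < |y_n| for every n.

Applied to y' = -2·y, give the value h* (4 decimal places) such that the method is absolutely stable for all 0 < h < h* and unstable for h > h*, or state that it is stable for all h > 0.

(-5.0000,0); λ=-2 ⇒ h* = (5)/2 = 2.5000.

Set f=λy, z=hλ:
  y_{n+1} = y_n + z·[7/10·y_n + 3/10·y_{n+1}] ⇒ (1 − 3/10z)y_{n+1} = (1 + 7/10z)y_n
  so R(z) = (1 + 7/10z)/(1 − 3/10z).

Boundary: |R(x)|=1, x<0.
x=-1.6: |R|=0.0811
R=−1: 1+7/10x = −1+3/10x ⇒ -2/5x=2 ⇒ x=2/(-2/5)=-5.0000
Confirm numerically:
  x=-4.459: |R|=0.90743 <1
  x=-4.222: |R|=0.86270 <1
  x=-3.265: |R|=0.64941 <1
  x=-5.405: |R|=1.06180 >1
  x=-5.396: |R|=1.06049 >1
So |R|<1 on (-5.0000, 0).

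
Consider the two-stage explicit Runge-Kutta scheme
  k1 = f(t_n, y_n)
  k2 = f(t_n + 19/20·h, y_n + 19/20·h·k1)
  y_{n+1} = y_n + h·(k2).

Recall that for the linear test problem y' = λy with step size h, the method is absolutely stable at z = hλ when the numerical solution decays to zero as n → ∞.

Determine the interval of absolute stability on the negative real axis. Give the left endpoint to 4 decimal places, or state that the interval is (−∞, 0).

Test eqn y'=λy, z=hλ:
  k1=λy_n ⇒ h·k1=z·y_n;  k2=λ(1+19/20z)y_n ⇒ h·k2=z(1+19/20z)y_n
  y_{n+1}/y_n = 1 + z(1+19/20z) = 1 + z + 19/20z²
  ⇒ R(z) = 1 + z + 19/20z².

Need |R(x)|<1, x<0.
x=-1.37: |R|=1.4131
R=1: x+19/20x²=0 ⇒ x=−20/19=-1.0526; min R=1−1/(4·19/20)=0.7368>−1
Confirm numerically:
  x=-0.938: |R|=0.89785 <1
  x=-0.597: |R|=0.74159 <1
  x=-0.585: |R|=0.74011 <1
  x=-0.441: |R|=0.74376 <1
  x=-1.631: |R|=1.89615 >1
  x=-1.591: |R|=1.81372 >1
  x=-1.381: |R|=1.43080 >1
So |R|<1 on (-1.0526, 0).

z∈(-1.0526,0).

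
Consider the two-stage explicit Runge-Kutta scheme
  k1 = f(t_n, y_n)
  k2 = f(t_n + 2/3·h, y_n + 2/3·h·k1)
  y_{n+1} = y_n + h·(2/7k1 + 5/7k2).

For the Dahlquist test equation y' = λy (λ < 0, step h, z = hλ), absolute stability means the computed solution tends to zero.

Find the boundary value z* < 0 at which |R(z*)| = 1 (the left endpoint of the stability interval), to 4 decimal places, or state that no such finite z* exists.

On y'=λy, z=hλ:
  k1=λy_n ⇒ h·k1=z·y_n;  k2=λ(1+2/3z)y_n ⇒ h·k2=z(1+2/3z)y_n
  y_{n+1}/y_n = 1 + 2/7z + 5/7z(1+2/3z) = 1 + z + 10/21z²
  ⇒ R(z) = 1 + z + 10/21z².

Solve |R(x)|<1 on ℝ⁻.
x=-0.72: |R|=0.5269
R=1: x+10/21x²=0 ⇒ x=−21/10=-2.1000; min R=1−1/(4·10/21)=0.4750>−1
Confirm numerically:
  x=-1.788: |R|=0.73435 <1
  x=-1.775: |R|=0.72530 <1
  x=-1.528: |R|=0.58380 <1
  x=-1.221: |R|=0.48892 <1
  x=-2.560: |R|=1.56076 >1
  x=-2.505: |R|=1.48311 >1
Stable set (-2.1000, 0).

z* = -2.1000.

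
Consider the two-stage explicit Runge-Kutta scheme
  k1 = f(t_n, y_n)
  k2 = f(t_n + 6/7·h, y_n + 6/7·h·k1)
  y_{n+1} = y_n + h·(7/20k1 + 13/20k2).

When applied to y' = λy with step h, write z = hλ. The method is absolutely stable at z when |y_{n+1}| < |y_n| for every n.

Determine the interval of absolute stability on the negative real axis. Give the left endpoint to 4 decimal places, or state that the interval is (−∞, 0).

On y'=λy, z=hλ:
  k1=λy_n ⇒ h·k1=z·y_n;  k2=λ(1+6/7z)y_n ⇒ h·k2=z(1+6/7z)y_n
  y_{n+1}/y_n = 1 + 7/20z + 13/20z(1+6/7z) = 1 + z + 39/70z²
  ⇒ R(z) = 1 + z + 39/70z².

Find x<0 with |R(x)|<1.
x=-1.36: |R|=0.6705
R=1: x+39/70x²=0 ⇒ x=−70/39=-1.7949; min R=1−1/(4·39/70)=0.5513>−1
Confirm numerically:
  x=-1.723: |R|=0.93101 <1
  x=-1.098: |R|=0.57369 <1
  x=-1.014: |R|=0.55885 <1
  x=-2.353: |R|=1.73168 >1
  x=-2.214: |R|=1.51700 >1
  x=-1.941: |R|=1.15803 >1
Interval (-1.7949, 0).

(-1.7949, 0).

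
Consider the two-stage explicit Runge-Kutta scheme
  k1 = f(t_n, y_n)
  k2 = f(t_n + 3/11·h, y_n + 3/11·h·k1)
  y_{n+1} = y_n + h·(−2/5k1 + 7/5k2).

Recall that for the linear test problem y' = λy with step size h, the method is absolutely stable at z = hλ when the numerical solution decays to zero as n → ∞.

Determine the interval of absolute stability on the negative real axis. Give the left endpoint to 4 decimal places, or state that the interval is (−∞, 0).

(-2.6190, 0).

With y'=λy (z=hλ):
  k1=λy_n ⇒ h·k1=z·y_n;  k2=λ(1+3/11z)y_n ⇒ h·k2=z(1+3/11z)y_n
  y_{n+1}/y_n = 1 − 2/5z + 7/5z(1+3/11z) = 1 + z + 21/55z²
  Hence R(z) = 1 + z + 21/55z².

Solve |R(x)|<1 on ℝ⁻.
x=-0.78: |R|=0.4523
R=1: x+21/55x²=0 ⇒ x=−55/21=-2.6190; min R=1−1/(4·21/55)=0.3452>−1
Confirm numerically:
  x=-2.292: |R|=0.71379 <1
  x=-1.552: |R|=0.36769 <1
  x=-1.405: |R|=0.34872 <1
  x=-3.156: |R|=1.64704 >1
  x=-3.091: |R|=1.55700 >1
  x=-3.066: |R|=1.52323 >1
So |R|<1 on (-2.6190, 0).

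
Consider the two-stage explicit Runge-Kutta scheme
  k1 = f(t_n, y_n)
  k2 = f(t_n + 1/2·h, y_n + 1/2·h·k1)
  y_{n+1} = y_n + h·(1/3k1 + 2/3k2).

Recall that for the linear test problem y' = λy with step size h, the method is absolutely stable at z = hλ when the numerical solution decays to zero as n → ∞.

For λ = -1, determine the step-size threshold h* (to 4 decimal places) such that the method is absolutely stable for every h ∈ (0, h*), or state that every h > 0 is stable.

(-3.0000,0); λ=-1 ⇒ h* = (3)/1 = 3.0000.

Test eqn y'=λy, z=hλ:
  k1=λy_n ⇒ h·k1=z·y_n;  k2=λ(1+1/2z)y_n ⇒ h·k2=z(1+1/2z)y_n
  y_{n+1}/y_n = 1 + 1/3z + 2/3z(1+1/2z) = 1 + z + 1/3z²
  Hence R(z) = 1 + z + 1/3z².

Boundary: |R(x)|=1, x<0.
x=-0.71: |R|=0.4580
R=1: x+1/3x²=0 ⇒ x=−3=-3.0000; min R=1−1/(4·1/3)=0.2500>−1
Confirm numerically:
  x=-2.198: |R|=0.41240 <1
  x=-1.832: |R|=0.28674 <1
  x=-1.667: |R|=0.25930 <1
  x=-3.449: |R|=1.51620 >1
  x=-3.264: |R|=1.28723 >1
  x=-3.228: |R|=1.24533 >1
Interval (-3.0000, 0).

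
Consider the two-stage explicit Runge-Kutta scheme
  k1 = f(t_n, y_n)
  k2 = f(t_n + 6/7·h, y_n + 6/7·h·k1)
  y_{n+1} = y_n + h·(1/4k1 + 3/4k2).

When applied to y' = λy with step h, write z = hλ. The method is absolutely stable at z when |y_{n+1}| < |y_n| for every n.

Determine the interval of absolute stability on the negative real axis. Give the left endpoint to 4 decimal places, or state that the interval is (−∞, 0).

(-1.5556, 0).

On y'=λy, z=hλ:
  k1=λy_n ⇒ h·k1=z·y_n;  k2=λ(1+6/7z)y_n ⇒ h·k2=z(1+6/7z)y_n
  y_{n+1}/y_n = 1 + 1/4z + 3/4z(1+6/7z) = 1 + z + 9/14z²
  so R(z) = 1 + z + 9/14z².

Solve |R(x)|<1 on ℝ⁻.
x=-0.93: |R|=0.6260
R=1: x+9/14x²=0 ⇒ x=−14/9=-1.5556; min R=1−1/(4·9/14)=0.6111>−1
Confirm numerically:
  x=-1.052: |R|=0.65945 <1
  x=-1.003: |R|=0.64372 <1
  x=-0.910: |R|=0.62235 <1
  x=-0.639: |R|=0.62349 <1
  x=-2.005: |R|=1.57930 >1
  x=-1.760: |R|=1.23131 >1
Stable set (-1.5556, 0).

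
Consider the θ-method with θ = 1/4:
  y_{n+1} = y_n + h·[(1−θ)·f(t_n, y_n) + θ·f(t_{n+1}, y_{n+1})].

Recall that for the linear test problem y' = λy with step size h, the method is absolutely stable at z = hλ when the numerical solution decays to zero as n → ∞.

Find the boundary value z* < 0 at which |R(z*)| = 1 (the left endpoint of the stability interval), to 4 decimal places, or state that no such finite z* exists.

Set f=λy, z=hλ:
  y_{n+1} = y_n + z·[3/4·y_n + 1/4·y_{n+1}] ⇒ (1 − 1/4z)y_{n+1} = (1 + 3/4z)y_n
  Hence R(z) = (1 + 3/4z)/(1 − 1/4z).

Boundary: |R(x)|=1, x<0.
x=-1.01: |R|=0.1936
R=−1: 1+3/4x = −1+1/4x ⇒ -1/2x=2 ⇒ x=2/(-1/2)=-4.0000
Confirm numerically:
  x=-3.207: |R|=0.77994 <1
  x=-3.002: |R|=0.71494 <1
  x=-1.684: |R|=0.18508 <1
  x=-4.399: |R|=1.09501 >1
  x=-4.268: |R|=1.06483 >1
  x=-4.156: |R|=1.03825 >1
So |R|<1 on (-4.0000, 0).

z* = -4.0000.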